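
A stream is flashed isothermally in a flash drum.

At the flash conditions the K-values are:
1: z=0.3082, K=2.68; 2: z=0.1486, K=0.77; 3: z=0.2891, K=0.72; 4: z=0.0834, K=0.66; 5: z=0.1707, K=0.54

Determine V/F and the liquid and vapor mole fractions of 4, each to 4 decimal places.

V/F = 0.5341, x_4 = 0.1019, y_4 = 0.0673

Rachford–Rice: g(V/F) = Σ zᵢ(Kᵢ−1)/(1+V/F(Kᵢ−1)) = 0.
Feasibility: ΣzᵢKᵢ = 1.2958, Σzᵢ/Kᵢ = 1.1520 — both > 1, two phases present.
Newton–Raphson from V/F = 0.5:
  V/F = 0.5000: g = 0.01251, g' = -0.3725 → V/F = 0.5336
  V/F = 0.5336: g = 0.00019, g' = -0.3612 → V/F = 0.5341
Converged at V/F = 0.5341.
Compositions from xᵢ = zᵢ/(1+V/F(Kᵢ−1)), yᵢ = Kᵢxᵢ:
  1: x = 0.1624, y = 0.4353
  2: x = 0.1694, y = 0.1304
  3: x = 0.3399, y = 0.2448
  4: x = 0.1019, y = 0.0673
  5: x = 0.2263, y = 0.1222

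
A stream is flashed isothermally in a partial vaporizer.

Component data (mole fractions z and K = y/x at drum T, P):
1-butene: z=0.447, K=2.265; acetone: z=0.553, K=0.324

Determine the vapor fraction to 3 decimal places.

Material balance + equilibrium reduce to Σ zᵢ(Kᵢ−1)/(1+ψ(Kᵢ−1)) = 0.
Feasibility: ΣzᵢKᵢ = 1.192, Σzᵢ/Kᵢ = 1.904 — both > 1, two phases present.
Binary case is linear: z₁(K₁−1)(1+ψ(K₂−1)) + z₂(K₂−1)(1+ψ(K₁−1)) = 0
⇒ ψ = [z₁(K₁−1)+z₂(K₂−1)] / [−(K₁−1)(K₂−1)] = 0.1916/0.8551 = 0.224

ψ = 0.224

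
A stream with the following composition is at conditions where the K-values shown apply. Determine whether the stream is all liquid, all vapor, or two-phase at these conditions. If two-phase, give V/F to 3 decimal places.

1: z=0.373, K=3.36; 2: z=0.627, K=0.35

ΣzᵢKᵢ = 1.473; Σzᵢ/Kᵢ = 1.902.
Both exceed 1, so a two-phase solution exists.
Material balance + equilibrium reduce to Σ zᵢ(Kᵢ−1)/(1+ψ(Kᵢ−1)) = 0.
Newton iteration, ψ⁰ = 0.5:
  ψ = 0.500: g = -0.2000, g' = -1.019 → ψ = 0.304
  ψ = 0.304: g = 0.0050, g' = -1.116 → ψ = 0.308
Converged at ψ = 0.308.

two-phase, V/F = 0.308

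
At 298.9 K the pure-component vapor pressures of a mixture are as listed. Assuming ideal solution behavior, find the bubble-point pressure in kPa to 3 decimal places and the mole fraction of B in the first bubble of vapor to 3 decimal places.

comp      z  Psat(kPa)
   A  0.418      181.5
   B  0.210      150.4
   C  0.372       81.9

Pbub = 137.918 kPa, y_B = 0.229

At the bubble point ψ → 0, so ΣzᵢKᵢ = 1 with Kᵢ = Pᵢˢᵃᵗ/P ⇒ P = ΣzᵢPᵢˢᵃᵗ.
P = 0.418·181.5 + 0.210·150.4 + 0.372·81.9 = 137.918 kPa
yᵢ = zᵢPᵢˢᵃᵗ/P ⇒ y_B = 0.210·150.4/137.918 = 0.229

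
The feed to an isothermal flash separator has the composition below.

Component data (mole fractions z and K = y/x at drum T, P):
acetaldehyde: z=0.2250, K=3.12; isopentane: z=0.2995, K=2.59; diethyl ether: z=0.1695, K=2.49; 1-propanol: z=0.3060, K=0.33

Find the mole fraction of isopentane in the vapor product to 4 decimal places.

y_isopentane = 0.3283

Let ψ = V/F and solve Σ zᵢ(Kᵢ−1)/(1+ψ(Kᵢ−1)) = 0.
Feasibility: ΣzᵢKᵢ = 2.0007, Σzᵢ/Kᵢ = 1.1831 — both > 1, two phases present.
Iterate (Newton) starting at ψ = 0.44:
  ψ = 0.4400: g = 0.38880, g' = -0.9463 → ψ = 0.8509
  ψ = 0.8509: g = 0.00701, g' = -1.0817 → ψ = 0.8573
Converged at ψ = 0.8573.
Compositions from xᵢ = zᵢ/(1+ψ(Kᵢ−1)), yᵢ = Kᵢxᵢ:
  acetaldehyde: x = 0.0799, y = 0.2492
  isopentane: x = 0.1267, y = 0.3283
  diethyl ether: x = 0.0744, y = 0.1853
  1-propanol: x = 0.7190, y = 0.2373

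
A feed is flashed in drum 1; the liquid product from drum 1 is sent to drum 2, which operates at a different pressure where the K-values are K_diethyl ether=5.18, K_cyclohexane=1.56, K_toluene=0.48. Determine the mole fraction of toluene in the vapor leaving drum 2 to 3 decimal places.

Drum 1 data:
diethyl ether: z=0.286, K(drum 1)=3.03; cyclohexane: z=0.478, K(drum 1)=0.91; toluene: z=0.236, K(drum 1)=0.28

y_toluene (drum 2) = 0.302

Drum 1:
Let ψ₁ = V/F and solve Σ zᵢ(Kᵢ−1)/(1+ψ₁(Kᵢ−1)) = 0.
g(0) = ΣzᵢKᵢ − 1 = 0.368 and g(1) = 1 − Σzᵢ/Kᵢ = -0.463, so a root lies in (0, 1).
Iterate (Newton) starting at ψ₁ = 0.5:
  ψ₁ = 0.500: g = -0.0224, g' = -0.593 → ψ₁ = 0.462
Converged at ψ₁ = 0.462.
Drum-1 compositions:
  diethyl ether: x = 0.148, y = 0.447
  cyclohexane: x = 0.499, y = 0.454
  toluene: x = 0.354, y = 0.099
Drum-2 feed = drum-1 liquid: z₂ = (0.1476, 0.4987, 0.3537).
Drum 2:
Material balance + equilibrium reduce to Σ zᵢ(Kᵢ−1)/(1+ψ₂(Kᵢ−1)) = 0.
Check two-phase: ΣzᵢKᵢ = 1.712 > 1 and Σzᵢ/Kᵢ = 1.085 > 1, so g(0) = 0.712 > 0 and g(1) = -0.085 < 0.
Newton–Raphson from ψ₂ = 0.5:
  ψ₂ = 0.500: g = 0.1693, g' = -0.540 → ψ₂ = 0.813
  ψ₂ = 0.813: g = 0.0133, g' = -0.494 → ψ₂ = 0.840
Converged at ψ₂ = 0.840.
  diethyl ether: x = 0.033, y = 0.169
  cyclohexane: x = 0.339, y = 0.529
  toluene: x = 0.628, y = 0.302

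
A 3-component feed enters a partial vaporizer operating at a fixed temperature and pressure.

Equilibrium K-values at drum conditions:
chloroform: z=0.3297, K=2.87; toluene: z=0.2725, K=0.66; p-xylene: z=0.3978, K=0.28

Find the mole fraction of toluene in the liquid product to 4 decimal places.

x_toluene = 0.2941

Let β = V/F and solve Σ zᵢ(Kᵢ−1)/(1+β(Kᵢ−1)) = 0.
Check two-phase: ΣzᵢKᵢ = 1.2375 > 1 and Σzᵢ/Kᵢ = 1.9485 > 1, so g(0) = 0.2375 > 0 and g(1) = -0.9485 < 0.
Newton iteration, β⁰ = 0.5:
  β = 0.5000: g = -0.24053, g' = -0.8571 → β = 0.2194
  β = 0.2194: g = -0.00307, g' = -0.9073 → β = 0.2160
Converged at β = 0.2160.
Compositions from xᵢ = zᵢ/(1+β(Kᵢ−1)), yᵢ = Kᵢxᵢ:
  chloroform: x = 0.2348, y = 0.6740
  toluene: x = 0.2941, y = 0.1941
  p-xylene: x = 0.4711, y = 0.1319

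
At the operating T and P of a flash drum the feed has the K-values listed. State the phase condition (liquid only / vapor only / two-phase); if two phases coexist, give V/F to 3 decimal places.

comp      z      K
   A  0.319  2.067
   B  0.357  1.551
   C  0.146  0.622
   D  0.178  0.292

two-phase, V/F = 0.721

ΣzᵢKᵢ = 1.356; Σzᵢ/Kᵢ = 1.229.
Both exceed 1, so a two-phase solution exists.
Newton–Raphson from ψ = 0.34:
  ψ = 0.340: g = 0.1861, g' = -0.455 → ψ = 0.749
  ψ = 0.749: g = -0.0171, g' = -0.612 → ψ = 0.721
Converged at ψ = 0.721.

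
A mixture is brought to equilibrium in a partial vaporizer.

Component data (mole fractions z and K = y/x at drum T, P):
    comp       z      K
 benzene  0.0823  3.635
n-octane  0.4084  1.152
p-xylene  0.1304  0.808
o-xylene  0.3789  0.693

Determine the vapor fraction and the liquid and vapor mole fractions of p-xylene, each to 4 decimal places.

Iterate (Newton) starting at ψ = 0.48:
  ψ = 0.4800: g = -0.01040, g' = -0.1746 → ψ = 0.4204
  ψ = 0.4204: g = 0.00043, g' = -0.1897 → ψ = 0.4227
Converged at ψ = 0.4227.
Compositions from xᵢ = zᵢ/(1+ψ(Kᵢ−1)), yᵢ = Kᵢxᵢ:
  benzene: x = 0.0389, y = 0.1415
  n-octane: x = 0.3837, y = 0.4421
  p-xylene: x = 0.1419, y = 0.1147
  o-xylene: x = 0.4354, y = 0.3017

ψ = 0.4227, x_p-xylene = 0.1419, y_p-xylene = 0.1147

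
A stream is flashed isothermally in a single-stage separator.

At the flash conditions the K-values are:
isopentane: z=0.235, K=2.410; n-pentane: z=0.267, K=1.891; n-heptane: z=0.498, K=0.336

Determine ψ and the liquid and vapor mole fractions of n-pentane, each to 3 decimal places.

ψ = 0.311, x_n-pentane = 0.209, y_n-pentane = 0.395

Let ψ = V/F and solve Σ zᵢ(Kᵢ−1)/(1+ψ(Kᵢ−1)) = 0.
Feasibility: ΣzᵢKᵢ = 1.239, Σzᵢ/Kᵢ = 1.721 — both > 1, two phases present.
Iterate (Newton) starting at ψ = 0.5:
  ψ = 0.500: g = -0.1361, g' = -0.754 → ψ = 0.320
  ψ = 0.320: g = -0.0061, g' = -0.704 → ψ = 0.311
Converged at ψ = 0.311.
Compositions from xᵢ = zᵢ/(1+ψ(Kᵢ−1)), yᵢ = Kᵢxᵢ:
  isopentane: x = 0.163, y = 0.394
  n-pentane: x = 0.209, y = 0.395
  n-heptane: x = 0.628, y = 0.211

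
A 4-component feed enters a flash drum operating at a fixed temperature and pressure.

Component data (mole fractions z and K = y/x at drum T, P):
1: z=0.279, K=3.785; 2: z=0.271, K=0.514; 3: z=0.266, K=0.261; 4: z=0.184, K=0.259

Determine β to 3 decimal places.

β = 0.172

Rachford–Rice: g(β) = Σ zᵢ(Kᵢ−1)/(1+β(Kᵢ−1)) = 0.
Check two-phase: ΣzᵢKᵢ = 1.312 > 1 and Σzᵢ/Kᵢ = 2.331 > 1, so g(0) = 0.312 > 0 and g(1) = -1.331 < 0.
Iterate (Newton) starting at β = 0.5:
  β = 0.500: g = -0.3776, g' = -1.110 → β = 0.160
  β = 0.160: g = 0.0172, g' = -1.428 → β = 0.172
Converged at β = 0.172.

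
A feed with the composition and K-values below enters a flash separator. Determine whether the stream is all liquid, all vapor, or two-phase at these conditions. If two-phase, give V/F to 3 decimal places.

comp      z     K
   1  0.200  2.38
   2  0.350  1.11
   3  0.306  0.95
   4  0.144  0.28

ΣzᵢKᵢ = 1.196; Σzᵢ/Kᵢ = 1.236.
Both exceed 1, so a two-phase solution exists.
Newton–Raphson from ψ = 0.32:
  ψ = 0.320: g = 0.0784, g' = -0.314 → ψ = 0.570
  ψ = 0.570: g = -0.0007, g' = -0.338 → ψ = 0.567
Converged at ψ = 0.567.

two-phase, V/F = 0.567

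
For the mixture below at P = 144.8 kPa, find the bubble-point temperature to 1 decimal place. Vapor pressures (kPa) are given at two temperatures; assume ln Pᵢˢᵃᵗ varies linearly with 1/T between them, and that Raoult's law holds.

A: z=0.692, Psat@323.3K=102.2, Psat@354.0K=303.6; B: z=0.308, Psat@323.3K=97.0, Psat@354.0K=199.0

T = 334.0 K

Bubble-point temperature: ΣzᵢPᵢˢᵃᵗ(T) = P. Interpolate ln Pᵢˢᵃᵗ = aᵢ + bᵢ/T.
  T = 323.3 K: ΣzᵢPᵢˢᵃᵗ = 100.60 kPa
  T = 354.0 K: ΣzᵢPᵢˢᵃᵗ = 271.38 kPa
  T = 338.6 K: ΣzᵢPᵢˢᵃᵗ = 168.16 kPa
  T = 331.0 K: ΣzᵢPᵢˢᵃᵗ = 130.94 kPa
  T = 334.8 K: ΣzᵢPᵢˢᵃᵗ = 148.57 kPa
  T = 332.9 K: ΣzᵢPᵢˢᵃᵗ = 139.52 kPa
Interpolating between 332.9 K and 334.8 K gives T ≈ 334.0 K.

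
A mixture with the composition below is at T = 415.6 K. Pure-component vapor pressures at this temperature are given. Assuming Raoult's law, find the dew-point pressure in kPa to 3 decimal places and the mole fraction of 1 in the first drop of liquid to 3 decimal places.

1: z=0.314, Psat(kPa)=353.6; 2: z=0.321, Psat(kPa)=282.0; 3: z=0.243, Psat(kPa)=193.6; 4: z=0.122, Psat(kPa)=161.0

Pdew = 247.572 kPa, x_1 = 0.220

At the dew point ψ → 1, so Σzᵢ/Kᵢ = 1 with Kᵢ = Pᵢˢᵃᵗ/P ⇒ 1/P = Σzᵢ/Pᵢˢᵃᵗ.
1/P = 0.314/353.6 + 0.321/282.0 + 0.243/193.6 + 0.122/161.0 = 0.004039 ⇒ P = 247.572 kPa
xᵢ = zᵢP/Pᵢˢᵃᵗ ⇒ x_1 = 0.314·247.572/353.6 = 0.220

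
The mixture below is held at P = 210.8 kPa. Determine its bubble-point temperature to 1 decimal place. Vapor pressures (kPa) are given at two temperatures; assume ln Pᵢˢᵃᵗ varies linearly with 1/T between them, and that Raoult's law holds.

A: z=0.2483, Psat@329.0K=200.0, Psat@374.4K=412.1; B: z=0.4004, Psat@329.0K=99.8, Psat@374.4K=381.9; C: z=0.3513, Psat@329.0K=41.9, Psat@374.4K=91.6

Bubble-point temperature: ΣzᵢPᵢˢᵃᵗ(T) = P. Interpolate ln Pᵢˢᵃᵗ = aᵢ + bᵢ/T.
  T = 329.0 K: ΣzᵢPᵢˢᵃᵗ = 104.34 kPa
  T = 374.4 K: ΣzᵢPᵢˢᵃᵗ = 287.42 kPa
  T = 351.7 K: ΣzᵢPᵢˢᵃᵗ = 176.92 kPa
  T = 363.0 K: ΣzᵢPᵢˢᵃᵗ = 226.40 kPa
  T = 357.4 K: ΣzᵢPᵢˢᵃᵗ = 200.61 kPa
  T = 360.2 K: ΣzᵢPᵢˢᵃᵗ = 213.18 kPa
Interpolating between 357.4 K and 360.2 K gives T ≈ 359.7 K.

T = 359.7 K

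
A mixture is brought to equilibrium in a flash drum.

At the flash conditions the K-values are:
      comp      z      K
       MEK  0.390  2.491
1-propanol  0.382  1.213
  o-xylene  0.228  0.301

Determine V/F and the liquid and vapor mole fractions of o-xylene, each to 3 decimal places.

V/F = 0.764, x_o-xylene = 0.489, y_o-xylene = 0.147

Newton–Raphson from V/F = 0.56:
  V/F = 0.560: g = 0.1277, g' = -0.572 → V/F = 0.783
  V/F = 0.783: g = -0.0142, g' = -0.741 → V/F = 0.764
Converged at V/F = 0.764.
Compositions from xᵢ = zᵢ/(1+V/F(Kᵢ−1)), yᵢ = Kᵢxᵢ:
  MEK: x = 0.182, y = 0.454
  1-propanol: x = 0.329, y = 0.399
  o-xylene: x = 0.489, y = 0.147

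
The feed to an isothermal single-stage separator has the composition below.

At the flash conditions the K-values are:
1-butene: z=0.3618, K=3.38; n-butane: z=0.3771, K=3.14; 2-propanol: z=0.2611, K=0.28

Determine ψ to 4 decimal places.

ψ = 0.9104

Let ψ = V/F and solve Σ zᵢ(Kᵢ−1)/(1+ψ(Kᵢ−1)) = 0.
Feasibility: ΣzᵢKᵢ = 2.4801, Σzᵢ/Kᵢ = 1.1596 — both > 1, two phases present.
Newton iteration, ψ⁰ = 0.64:
  ψ = 0.6400: g = 0.33318, g' = -1.0950 → ψ = 0.9443
  ψ = 0.9443: g = -0.05492, g' = -1.7044 → ψ = 0.9120
  ψ = 0.9120: g = -0.00258, g' = -1.5503 → ψ = 0.9104
Converged at ψ = 0.9104.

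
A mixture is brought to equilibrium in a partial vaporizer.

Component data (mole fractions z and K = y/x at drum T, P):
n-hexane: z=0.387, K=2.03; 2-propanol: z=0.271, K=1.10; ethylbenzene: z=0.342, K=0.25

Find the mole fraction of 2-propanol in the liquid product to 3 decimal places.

x_2-propanol = 0.263

Rachford–Rice: g(β) = Σ zᵢ(Kᵢ−1)/(1+β(Kᵢ−1)) = 0.
Check two-phase: ΣzᵢKᵢ = 1.169 > 1 and Σzᵢ/Kᵢ = 1.805 > 1, so g(0) = 0.169 > 0 and g(1) = -0.805 < 0.
Newton iteration, β⁰ = 0.5:
  β = 0.500: g = -0.1215, g' = -0.674 → β = 0.320
  β = 0.320: g = -0.0113, g' = -0.568 → β = 0.300
Converged at β = 0.300.
Compositions from xᵢ = zᵢ/(1+β(Kᵢ−1)), yᵢ = Kᵢxᵢ:
  n-hexane: x = 0.296, y = 0.600
  2-propanol: x = 0.263, y = 0.289
  ethylbenzene: x = 0.441, y = 0.110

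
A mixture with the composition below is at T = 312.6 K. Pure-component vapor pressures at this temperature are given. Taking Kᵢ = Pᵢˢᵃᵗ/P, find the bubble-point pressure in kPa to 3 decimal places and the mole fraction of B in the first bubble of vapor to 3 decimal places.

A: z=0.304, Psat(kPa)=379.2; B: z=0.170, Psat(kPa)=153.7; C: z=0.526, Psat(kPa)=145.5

Pbub = 217.939 kPa, y_B = 0.120

At the bubble point ψ → 0, so ΣzᵢKᵢ = 1 with Kᵢ = Pᵢˢᵃᵗ/P ⇒ P = ΣzᵢPᵢˢᵃᵗ.
P = 0.304·379.2 + 0.170·153.7 + 0.526·145.5 = 217.939 kPa
yᵢ = zᵢPᵢˢᵃᵗ/P ⇒ y_B = 0.170·153.7/217.939 = 0.120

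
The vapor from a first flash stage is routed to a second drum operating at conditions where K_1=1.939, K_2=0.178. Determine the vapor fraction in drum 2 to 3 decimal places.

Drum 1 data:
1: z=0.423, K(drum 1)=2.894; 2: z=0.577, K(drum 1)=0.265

V/F (drum 2) = 0.781

Drum 1:
Material balance + equilibrium reduce to Σ zᵢ(Kᵢ−1)/(1+ψ₁(Kᵢ−1)) = 0.
Feasibility: ΣzᵢKᵢ = 1.377, Σzᵢ/Kᵢ = 2.324 — both > 1, two phases present.
Newton iteration, ψ₁⁰ = 0.5:
  ψ₁ = 0.500: g = -0.2590, g' = -1.179 → ψ₁ = 0.280
  ψ₁ = 0.280: g = -0.0109, g' = -1.142 → ψ₁ = 0.271
Converged at ψ₁ = 0.271.
Drum-1 compositions:
  1: x = 0.280, y = 0.809
  2: x = 0.720, y = 0.191
Drum-2 feed = drum-1 vapor: z₂ = (0.8091, 0.1909).
Drum 2:
Iterate (Newton) starting at ψ₂ = 0.5:
  ψ₂ = 0.500: g = 0.2506, g' = -0.702 → ψ₂ = 0.857
  ψ₂ = 0.857: g = -0.1097, g' = -1.695 → ψ₂ = 0.792
  ψ₂ = 0.792: g = -0.0141, g' = -1.294 → ψ₂ = 0.781
Converged at ψ₂ = 0.781.
  1: x = 0.467, y = 0.905
  2: x = 0.533, y = 0.095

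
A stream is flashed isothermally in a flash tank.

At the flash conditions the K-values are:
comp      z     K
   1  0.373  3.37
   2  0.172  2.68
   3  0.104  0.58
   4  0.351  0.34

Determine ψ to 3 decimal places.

ψ = 0.672

Material balance + equilibrium reduce to Σ zᵢ(Kᵢ−1)/(1+ψ(Kᵢ−1)) = 0.
Check two-phase: ΣzᵢKᵢ = 1.898 > 1 and Σzᵢ/Kᵢ = 1.387 > 1, so g(0) = 0.898 > 0 and g(1) = -0.387 < 0.
Iterate (Newton) starting at ψ = 0.5:
  ψ = 0.500: g = 0.1606, g' = -0.952 → ψ = 0.669
  ψ = 0.669: g = 0.0027, g' = -0.947 → ψ = 0.672
Converged at ψ = 0.672.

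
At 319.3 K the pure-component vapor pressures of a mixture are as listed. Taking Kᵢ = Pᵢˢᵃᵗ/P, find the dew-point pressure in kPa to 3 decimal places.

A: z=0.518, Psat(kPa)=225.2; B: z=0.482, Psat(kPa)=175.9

At the dew point ψ → 1, so Σzᵢ/Kᵢ = 1 with Kᵢ = Pᵢˢᵃᵗ/P ⇒ 1/P = Σzᵢ/Pᵢˢᵃᵗ.
1/P = 0.518/225.2 + 0.482/175.9 = 0.005040 ⇒ P = 198.398 kPa

Pdew = 198.398 kPa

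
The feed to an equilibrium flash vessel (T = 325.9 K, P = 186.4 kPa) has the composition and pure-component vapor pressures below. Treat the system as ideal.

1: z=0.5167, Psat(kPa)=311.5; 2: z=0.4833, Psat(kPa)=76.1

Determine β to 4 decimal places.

Raoult's law: Kᵢ = Pᵢˢᵃᵗ/P = Pᵢˢᵃᵗ/186.4.
  K_1 = 311.5/186.4 = 1.671137, K_2 = 76.1/186.4 = 0.408262
Let β = V/F and solve Σ zᵢ(Kᵢ−1)/(1+β(Kᵢ−1)) = 0.
Check two-phase: ΣzᵢKᵢ = 1.0608 > 1 and Σzᵢ/Kᵢ = 1.4930 > 1, so g(0) = 0.0608 > 0 and g(1) = -0.4930 < 0.
Binary case is linear: z₁(K₁−1)(1+β(K₂−1)) + z₂(K₂−1)(1+β(K₁−1)) = 0
⇒ β = [z₁(K₁−1)+z₂(K₂−1)] / [−(K₁−1)(K₂−1)] = 0.06079/0.39714 = 0.1531

β = 0.1531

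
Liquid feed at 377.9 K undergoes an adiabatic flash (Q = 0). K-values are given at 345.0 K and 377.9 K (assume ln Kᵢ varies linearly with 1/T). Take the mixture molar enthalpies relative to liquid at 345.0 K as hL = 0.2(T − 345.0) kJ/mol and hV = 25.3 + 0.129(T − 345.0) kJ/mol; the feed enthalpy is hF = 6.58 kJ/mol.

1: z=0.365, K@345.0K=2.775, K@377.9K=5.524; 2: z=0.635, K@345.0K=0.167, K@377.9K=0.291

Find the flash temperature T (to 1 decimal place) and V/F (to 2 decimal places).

Adiabatic flash: solve Rachford–Rice at each trial T, then check hF = ψ·hV(T) + (1−ψ)·hL(T).
  T = 345.0 K: K = (2.775, 0.167), RR gives ψ = 0.080, H_out = 2.035 kJ/mol
  T = 377.9 K: K = (5.524, 0.291), RR gives ψ = 0.374, H_out = 15.179 kJ/mol
  T = 361.4 K: K = (3.973, 0.223), RR gives ψ = 0.256, H_out = 9.463 kJ/mol
  T = 353.2 K: K = (3.334, 0.194), RR gives ψ = 0.181, H_out = 6.105 kJ/mol
  T = 357.3 K: K = (3.643, 0.208), RR gives ψ = 0.221, H_out = 7.849 kJ/mol
  T = 355.2 K: K = (3.482, 0.201), RR gives ψ = 0.201, H_out = 6.974 kJ/mol
Linear interpolation between T = 353.2 (H_out = 6.105) and T = 355.2 (H_out = 6.974) on hF = 6.58 gives T ≈ 354.3 K, at which ψ = 0.19.

T = 354.3 K, V/F = 0.19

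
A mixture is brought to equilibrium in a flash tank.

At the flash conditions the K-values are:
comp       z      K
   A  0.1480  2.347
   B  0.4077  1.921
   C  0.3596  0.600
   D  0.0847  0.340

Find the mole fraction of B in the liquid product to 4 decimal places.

Let ψ = V/F and solve Σ zᵢ(Kᵢ−1)/(1+ψ(Kᵢ−1)) = 0.
Check two-phase: ΣzᵢKᵢ = 1.3751 > 1 and Σzᵢ/Kᵢ = 1.1237 > 1, so g(0) = 0.3751 > 0 and g(1) = -0.1237 < 0.
Iterate (Newton) starting at ψ = 0.5:
  ψ = 0.5000: g = 0.11299, g' = -0.4301 → ψ = 0.7627
  ψ = 0.7627: g = -0.00066, g' = -0.4534 → ψ = 0.7612
Converged at ψ = 0.7612.
Compositions from xᵢ = zᵢ/(1+ψ(Kᵢ−1)), yᵢ = Kᵢxᵢ:
  A: x = 0.0731, y = 0.1715
  B: x = 0.2397, y = 0.4604
  C: x = 0.5170, y = 0.3102
  D: x = 0.1702, y = 0.0579

x_B = 0.2397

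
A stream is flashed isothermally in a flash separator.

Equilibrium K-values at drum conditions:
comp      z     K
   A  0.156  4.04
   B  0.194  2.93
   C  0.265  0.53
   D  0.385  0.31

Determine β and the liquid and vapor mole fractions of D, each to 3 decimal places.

β = 0.305, x_D = 0.488, y_D = 0.151

Rachford–Rice: g(β) = Σ zᵢ(Kᵢ−1)/(1+β(Kᵢ−1)) = 0.
g(0) = ΣzᵢKᵢ − 1 = 0.458 and g(1) = 1 − Σzᵢ/Kᵢ = -0.847, so a root lies in (0, 1).
Newton–Raphson from β = 0.46:
  β = 0.460: g = -0.1520, g' = -0.942 → β = 0.299
  β = 0.299: g = 0.0066, g' = -1.057 → β = 0.305
Converged at β = 0.305.
Compositions from xᵢ = zᵢ/(1+β(Kᵢ−1)), yᵢ = Kᵢxᵢ:
  A: x = 0.081, y = 0.327
  B: x = 0.122, y = 0.358
  C: x = 0.309, y = 0.164
  D: x = 0.488, y = 0.151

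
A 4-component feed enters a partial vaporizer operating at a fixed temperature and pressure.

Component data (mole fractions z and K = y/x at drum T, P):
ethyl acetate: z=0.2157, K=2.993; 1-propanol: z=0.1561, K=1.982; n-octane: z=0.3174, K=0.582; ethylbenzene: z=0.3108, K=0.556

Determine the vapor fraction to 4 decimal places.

Let ψ = V/F and solve Σ zᵢ(Kᵢ−1)/(1+ψ(Kᵢ−1)) = 0.
g(0) = ΣzᵢKᵢ − 1 = 0.3125 and g(1) = 1 − Σzᵢ/Kᵢ = -0.2552, so a root lies in (0, 1).
Iterate (Newton) starting at ψ = 0.5:
  ψ = 0.5000: g = -0.02697, g' = -0.4725 → ψ = 0.4429
  ψ = 0.4429: g = 0.00056, g' = -0.4933 → ψ = 0.4441
Converged at ψ = 0.4441.

ψ = 0.4441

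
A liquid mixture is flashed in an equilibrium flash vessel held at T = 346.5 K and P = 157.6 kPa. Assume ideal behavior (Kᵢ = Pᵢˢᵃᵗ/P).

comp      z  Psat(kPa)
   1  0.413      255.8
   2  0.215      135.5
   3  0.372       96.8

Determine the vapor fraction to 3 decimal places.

ψ = 0.424

Raoult's law: Kᵢ = Pᵢˢᵃᵗ/P = Pᵢˢᵃᵗ/157.6.
  K_1 = 255.8/157.6 = 1.62310, K_2 = 135.5/157.6 = 0.85977, K_3 = 96.8/157.6 = 0.61421
Material balance + equilibrium reduce to Σ zᵢ(Kᵢ−1)/(1+ψ(Kᵢ−1)) = 0.
Check two-phase: ΣzᵢKᵢ = 1.084 > 1 and Σzᵢ/Kᵢ = 1.110 > 1, so g(0) = 0.084 > 0 and g(1) = -0.110 < 0.
Newton iteration, ψ⁰ = 0.64:
  ψ = 0.640: g = -0.0397, g' = -0.185 → ψ = 0.425
  ψ = 0.425: g = -0.0003, g' = -0.184 → ψ = 0.424
Converged at ψ = 0.424.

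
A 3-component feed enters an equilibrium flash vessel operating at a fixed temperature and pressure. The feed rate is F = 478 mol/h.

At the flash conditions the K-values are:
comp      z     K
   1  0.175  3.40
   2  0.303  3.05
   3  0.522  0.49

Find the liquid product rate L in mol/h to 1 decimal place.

Newton iteration, V/F⁰ = 0.36:
  V/F = 0.360: g = 0.2566, g' = -0.915 → V/F = 0.640
  V/F = 0.640: g = 0.0388, g' = -0.694 → V/F = 0.696
  V/F = 0.696: g = 0.0003, g' = -0.684 → V/F = 0.697
Converged at V/F = 0.697.
Then V = V/F·F = 0.6968·478 = 333.0 mol/h and L = F − V = 145.0 mol/h.

L = 145.0 mol/h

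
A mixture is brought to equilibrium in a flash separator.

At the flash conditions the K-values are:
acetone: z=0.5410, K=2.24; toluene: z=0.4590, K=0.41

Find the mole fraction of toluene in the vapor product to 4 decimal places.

Binary case is linear: z₁(K₁−1)(1+ψ(K₂−1)) + z₂(K₂−1)(1+ψ(K₁−1)) = 0
⇒ ψ = [z₁(K₁−1)+z₂(K₂−1)] / [−(K₁−1)(K₂−1)] = 0.40003/0.73160 = 0.5468
Compositions from xᵢ = zᵢ/(1+ψ(Kᵢ−1)), yᵢ = Kᵢxᵢ:
  acetone: x = 0.3224, y = 0.7222
  toluene: x = 0.6776, y = 0.2778

y_toluene = 0.2778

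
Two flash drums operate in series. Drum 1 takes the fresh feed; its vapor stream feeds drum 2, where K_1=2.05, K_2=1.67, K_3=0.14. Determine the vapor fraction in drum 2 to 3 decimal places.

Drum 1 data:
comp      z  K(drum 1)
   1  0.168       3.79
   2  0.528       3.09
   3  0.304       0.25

V/F (drum 2) = 0.696

Drum 1:
Material balance + equilibrium reduce to Σ zᵢ(Kᵢ−1)/(1+ψ₁(Kᵢ−1)) = 0.
Check two-phase: ΣzᵢKᵢ = 2.344 > 1 and Σzᵢ/Kᵢ = 1.431 > 1, so g(0) = 1.344 > 0 and g(1) = -0.431 < 0.
Newton–Raphson from ψ₁ = 0.5:
  ψ₁ = 0.500: g = 0.3705, g' = -1.217 → ψ₁ = 0.804
  ψ₁ = 0.804: g = -0.0187, g' = -1.532 → ψ₁ = 0.792
Converged at ψ₁ = 0.792.
Drum-1 compositions:
  1: x = 0.052, y = 0.198
  2: x = 0.199, y = 0.614
  3: x = 0.749, y = 0.187
Drum-2 feed = drum-1 vapor: z₂ = (0.1984, 0.6144, 0.1872).
Drum 2:
Material balance + equilibrium reduce to Σ zᵢ(Kᵢ−1)/(1+ψ₂(Kᵢ−1)) = 0.
g(0) = ΣzᵢKᵢ − 1 = 0.459 and g(1) = 1 − Σzᵢ/Kᵢ = -0.802, so a root lies in (0, 1).
Iterate (Newton) starting at ψ₂ = 0.56:
  ψ₂ = 0.560: g = 0.1200, g' = -0.748 → ψ₂ = 0.720
  ψ₂ = 0.720: g = -0.0269, g' = -1.153 → ψ₂ = 0.697
  ψ₂ = 0.697: g = -0.0011, g' = -1.064 → ψ₂ = 0.696
Converged at ψ₂ = 0.696.
  1: x = 0.115, y = 0.235
  2: x = 0.419, y = 0.700
  3: x = 0.466, y = 0.065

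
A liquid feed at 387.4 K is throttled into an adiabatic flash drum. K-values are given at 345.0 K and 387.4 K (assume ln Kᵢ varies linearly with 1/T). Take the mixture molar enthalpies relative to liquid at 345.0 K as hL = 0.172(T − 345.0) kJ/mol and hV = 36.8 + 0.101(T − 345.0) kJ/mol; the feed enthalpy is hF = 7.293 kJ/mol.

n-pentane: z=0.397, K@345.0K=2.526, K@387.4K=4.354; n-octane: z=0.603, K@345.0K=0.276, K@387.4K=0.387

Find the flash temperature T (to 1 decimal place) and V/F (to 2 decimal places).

Adiabatic flash: solve Rachford–Rice at each trial T, then check hF = ψ·hV(T) + (1−ψ)·hL(T).
  T = 345.0 K: K = (2.526, 0.276), RR gives ψ = 0.153, H_out = 5.637 kJ/mol
  T = 387.4 K: K = (4.354, 0.387), RR gives ψ = 0.468, H_out = 23.101 kJ/mol
  T = 366.2 K: K = (3.369, 0.330), RR gives ψ = 0.338, H_out = 15.577 kJ/mol
  T = 355.6 K: K = (2.930, 0.303), RR gives ψ = 0.257, H_out = 11.080 kJ/mol
  T = 350.3 K: K = (2.723, 0.289), RR gives ψ = 0.209, H_out = 8.511 kJ/mol
  T = 347.6 K: K = (2.622, 0.282), RR gives ψ = 0.181, H_out = 7.091 kJ/mol
  T = 349.0 K: K = (2.674, 0.286), RR gives ψ = 0.196, H_out = 7.838 kJ/mol
Linear interpolation between T = 347.6 (H_out = 7.091) and T = 349.0 (H_out = 7.838) on hF = 7.293 gives T ≈ 348.0 K, at which ψ = 0.19.

T = 348.0 K, V/F = 0.19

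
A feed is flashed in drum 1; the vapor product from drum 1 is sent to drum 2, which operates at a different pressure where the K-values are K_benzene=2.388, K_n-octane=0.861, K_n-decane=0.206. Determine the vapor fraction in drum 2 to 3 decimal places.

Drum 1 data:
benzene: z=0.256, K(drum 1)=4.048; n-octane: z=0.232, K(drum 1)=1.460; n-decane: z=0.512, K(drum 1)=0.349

V/F (drum 2) = 0.539

Drum 1:
Let ψ₁ = V/F and solve Σ zᵢ(Kᵢ−1)/(1+ψ₁(Kᵢ−1)) = 0.
Check two-phase: ΣzᵢKᵢ = 1.554 > 1 and Σzᵢ/Kᵢ = 1.689 > 1, so g(0) = 0.554 > 0 and g(1) = -0.689 < 0.
Newton–Raphson from ψ₁ = 0.5:
  ψ₁ = 0.500: g = -0.0982, g' = -0.883 → ψ₁ = 0.389
  ψ₁ = 0.389: g = 0.0015, g' = -0.923 → ψ₁ = 0.390
Converged at ψ₁ = 0.390.
Drum-1 compositions:
  benzene: x = 0.117, y = 0.473
  n-octane: x = 0.197, y = 0.287
  n-decane: x = 0.686, y = 0.240
Drum-2 feed = drum-1 vapor: z₂ = (0.4733, 0.2872, 0.2396).
Drum 2:
Rachford–Rice: g(ψ₂) = Σ zᵢ(Kᵢ−1)/(1+ψ₂(Kᵢ−1)) = 0.
Feasibility: ΣzᵢKᵢ = 1.427, Σzᵢ/Kᵢ = 1.695 — both > 1, two phases present.
Iterate (Newton) starting at ψ₂ = 0.53:
  ψ₂ = 0.530: g = 0.0070, g' = -0.759 → ψ₂ = 0.539
Converged at ψ₂ = 0.539.
  benzene: x = 0.271, y = 0.646
  n-octane: x = 0.310, y = 0.267
  n-decane: x = 0.419, y = 0.086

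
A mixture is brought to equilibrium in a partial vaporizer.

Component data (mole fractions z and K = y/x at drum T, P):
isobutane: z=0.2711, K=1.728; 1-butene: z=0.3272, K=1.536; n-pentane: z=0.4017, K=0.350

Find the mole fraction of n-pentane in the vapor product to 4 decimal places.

Newton iteration, β⁰ = 0.42:
  β = 0.4200: g = -0.06486, g' = -0.4680 → β = 0.2814
  β = 0.2814: g = -0.00337, g' = -0.4242 → β = 0.2735
Converged at β = 0.2735.
Compositions from xᵢ = zᵢ/(1+β(Kᵢ−1)), yᵢ = Kᵢxᵢ:
  isobutane: x = 0.2261, y = 0.3907
  1-butene: x = 0.2854, y = 0.4383
  n-pentane: x = 0.4885, y = 0.1710

y_n-pentane = 0.1710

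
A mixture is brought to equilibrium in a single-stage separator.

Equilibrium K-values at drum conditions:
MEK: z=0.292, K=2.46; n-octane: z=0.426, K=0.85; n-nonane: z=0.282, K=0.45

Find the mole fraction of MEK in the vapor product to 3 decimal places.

y_MEK = 0.451

Rachford–Rice: g(V/F) = Σ zᵢ(Kᵢ−1)/(1+V/F(Kᵢ−1)) = 0.
Check two-phase: ΣzᵢKᵢ = 1.207 > 1 and Σzᵢ/Kᵢ = 1.247 > 1, so g(0) = 0.207 > 0 and g(1) = -0.247 < 0.
Iterate (Newton) starting at V/F = 0.5:
  V/F = 0.500: g = -0.0366, g' = -0.381 → V/F = 0.404
  V/F = 0.404: g = 0.0007, g' = -0.398 → V/F = 0.406
Converged at V/F = 0.406.
Compositions from xᵢ = zᵢ/(1+V/F(Kᵢ−1)), yᵢ = Kᵢxᵢ:
  MEK: x = 0.183, y = 0.451
  n-octane: x = 0.454, y = 0.386
  n-nonane: x = 0.363, y = 0.163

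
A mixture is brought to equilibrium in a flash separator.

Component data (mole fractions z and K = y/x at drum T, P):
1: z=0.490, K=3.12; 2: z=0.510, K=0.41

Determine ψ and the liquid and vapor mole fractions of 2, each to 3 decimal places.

Let ψ = V/F and solve Σ zᵢ(Kᵢ−1)/(1+ψ(Kᵢ−1)) = 0.
Check two-phase: ΣzᵢKᵢ = 1.738 > 1 and Σzᵢ/Kᵢ = 1.401 > 1, so g(0) = 0.738 > 0 and g(1) = -0.401 < 0.
Binary case is linear: z₁(K₁−1)(1+ψ(K₂−1)) + z₂(K₂−1)(1+ψ(K₁−1)) = 0
⇒ ψ = [z₁(K₁−1)+z₂(K₂−1)] / [−(K₁−1)(K₂−1)] = 0.7379/1.2508 = 0.590
Compositions from xᵢ = zᵢ/(1+ψ(Kᵢ−1)), yᵢ = Kᵢxᵢ:
  1: x = 0.218, y = 0.679
  2: x = 0.782, y = 0.321

ψ = 0.590, x_2 = 0.782, y_2 = 0.321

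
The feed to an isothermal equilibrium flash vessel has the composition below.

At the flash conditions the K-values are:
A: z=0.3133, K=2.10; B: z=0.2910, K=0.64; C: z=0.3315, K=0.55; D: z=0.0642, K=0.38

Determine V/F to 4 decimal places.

Material balance + equilibrium reduce to Σ zᵢ(Kᵢ−1)/(1+V/F(Kᵢ−1)) = 0.
Check two-phase: ΣzᵢKᵢ = 1.0509 > 1 and Σzᵢ/Kᵢ = 1.3756 > 1, so g(0) = 0.0509 > 0 and g(1) = -0.3756 < 0.
Iterate (Newton) starting at V/F = 0.5:
  V/F = 0.5000: g = -0.15558, g' = -0.3775 → V/F = 0.0878
  V/F = 0.0878: g = 0.00868, g' = -0.4558 → V/F = 0.1069
  V/F = 0.1069: g = 0.00009, g' = -0.4467 → V/F = 0.1071
Converged at V/F = 0.1071.

V/F = 0.1071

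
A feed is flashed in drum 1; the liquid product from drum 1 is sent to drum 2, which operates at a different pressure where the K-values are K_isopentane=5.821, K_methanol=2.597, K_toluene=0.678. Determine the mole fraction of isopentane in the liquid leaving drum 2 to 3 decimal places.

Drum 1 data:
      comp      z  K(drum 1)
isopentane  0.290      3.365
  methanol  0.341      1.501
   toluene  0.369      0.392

Drum 1:
Newton iteration, ψ₁⁰ = 0.61:
  ψ₁ = 0.610: g = 0.0550, g' = -0.667 → ψ₁ = 0.693
  ψ₁ = 0.693: g = -0.0007, g' = -0.687 → ψ₁ = 0.692
Converged at ψ₁ = 0.692.
Drum-1 compositions:
  isopentane: x = 0.110, y = 0.370
  methanol: x = 0.253, y = 0.380
  toluene: x = 0.637, y = 0.250
Drum-2 feed = drum-1 liquid: z₂ = (0.1100, 0.2533, 0.6367).
Drum 2:
Newton–Raphson from ψ₂ = 0.54:
  ψ₂ = 0.540: g = 0.1162, g' = -0.480 → ψ₂ = 0.782
  ψ₂ = 0.782: g = 0.0170, g' = -0.358 → ψ₂ = 0.830
  ψ₂ = 0.830: g = 0.0003, g' = -0.345 → ψ₂ = 0.831
Converged at ψ₂ = 0.831.
  isopentane: x = 0.022, y = 0.128
  methanol: x = 0.109, y = 0.283
  toluene: x = 0.869, y = 0.589

x_isopentane (drum 2) = 0.022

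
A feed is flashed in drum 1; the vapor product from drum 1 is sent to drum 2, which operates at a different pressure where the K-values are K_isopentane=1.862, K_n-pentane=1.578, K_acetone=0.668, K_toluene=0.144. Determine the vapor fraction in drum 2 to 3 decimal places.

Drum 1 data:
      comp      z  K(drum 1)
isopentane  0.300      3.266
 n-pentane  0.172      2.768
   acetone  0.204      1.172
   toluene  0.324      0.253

Drum 1:
Let ψ₁ = V/F and solve Σ zᵢ(Kᵢ−1)/(1+ψ₁(Kᵢ−1)) = 0.
Feasibility: ΣzᵢKᵢ = 1.777, Σzᵢ/Kᵢ = 1.609 — both > 1, two phases present.
Newton–Raphson from ψ₁ = 0.5:
  ψ₁ = 0.500: g = 0.1261, g' = -0.956 → ψ₁ = 0.632
  ψ₁ = 0.632: g = -0.0036, g' = -1.034 → ψ₁ = 0.628
Converged at ψ₁ = 0.628.
Drum-1 compositions:
  isopentane: x = 0.124, y = 0.404
  n-pentane: x = 0.081, y = 0.226
  acetone: x = 0.184, y = 0.216
  toluene: x = 0.611, y = 0.154
Drum-2 feed = drum-1 vapor: z₂ = (0.4042, 0.2255, 0.2158, 0.1545).
Drum 2:
Material balance + equilibrium reduce to Σ zᵢ(Kᵢ−1)/(1+ψ₂(Kᵢ−1)) = 0.
Check two-phase: ΣzᵢKᵢ = 1.275 > 1 and Σzᵢ/Kᵢ = 1.756 > 1, so g(0) = 0.275 > 0 and g(1) = -0.756 < 0.
Newton iteration, ψ₂⁰ = 0.49:
  ψ₂ = 0.490: g = 0.0332, g' = -0.564 → ψ₂ = 0.549
  ψ₂ = 0.549: g = -0.0016, g' = -0.620 → ψ₂ = 0.546
Converged at ψ₂ = 0.546.
  isopentane: x = 0.275, y = 0.512
  n-pentane: x = 0.171, y = 0.270
  acetone: x = 0.264, y = 0.176
  toluene: x = 0.290, y = 0.042

V/F (drum 2) = 0.546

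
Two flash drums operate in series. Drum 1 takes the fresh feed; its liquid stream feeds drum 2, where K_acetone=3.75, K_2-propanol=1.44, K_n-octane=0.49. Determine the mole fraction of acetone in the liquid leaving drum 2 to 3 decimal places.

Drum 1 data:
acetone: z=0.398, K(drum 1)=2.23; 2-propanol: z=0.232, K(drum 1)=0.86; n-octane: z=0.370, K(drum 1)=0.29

x_acetone (drum 2) = 0.102

Drum 1:
Let ψ₁ = V/F and solve Σ zᵢ(Kᵢ−1)/(1+ψ₁(Kᵢ−1)) = 0.
g(0) = ΣzᵢKᵢ − 1 = 0.194 and g(1) = 1 − Σzᵢ/Kᵢ = -0.724, so a root lies in (0, 1).
Newton iteration, ψ₁⁰ = 0.56:
  ψ₁ = 0.560: g = -0.1815, g' = -0.730 → ψ₁ = 0.312
  ψ₁ = 0.312: g = -0.0174, g' = -0.627 → ψ₁ = 0.284
Converged at ψ₁ = 0.284.
Drum-1 compositions:
  acetone: x = 0.295, y = 0.658
  2-propanol: x = 0.242, y = 0.208
  n-octane: x = 0.463, y = 0.134
Drum-2 feed = drum-1 liquid: z₂ = (0.2950, 0.2416, 0.4634).
Drum 2:
Iterate (Newton) starting at ψ₂ = 0.32:
  ψ₂ = 0.320: g = 0.2423, g' = -0.839 → ψ₂ = 0.609
  ψ₂ = 0.609: g = 0.0445, g' = -0.595 → ψ₂ = 0.684
  ψ₂ = 0.684: g = 0.0006, g' = -0.581 → ψ₂ = 0.685
Converged at ψ₂ = 0.685.
  acetone: x = 0.102, y = 0.384
  2-propanol: x = 0.186, y = 0.267
  n-octane: x = 0.712, y = 0.349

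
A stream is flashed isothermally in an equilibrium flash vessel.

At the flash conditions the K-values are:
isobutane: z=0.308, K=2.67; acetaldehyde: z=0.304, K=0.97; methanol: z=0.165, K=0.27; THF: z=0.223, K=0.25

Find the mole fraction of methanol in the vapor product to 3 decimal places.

Let ψ = V/F and solve Σ zᵢ(Kᵢ−1)/(1+ψ(Kᵢ−1)) = 0.
Feasibility: ΣzᵢKᵢ = 1.218, Σzᵢ/Kᵢ = 1.932 — both > 1, two phases present.
Newton iteration, ψ⁰ = 0.63:
  ψ = 0.630: g = -0.2987, g' = -0.956 → ψ = 0.318
  ψ = 0.318: g = -0.0495, g' = -0.732 → ψ = 0.250
  ψ = 0.250: g = 0.0005, g' = -0.749 → ψ = 0.251
Converged at ψ = 0.251.
Compositions from xᵢ = zᵢ/(1+ψ(Kᵢ−1)), yᵢ = Kᵢxᵢ:
  isobutane: x = 0.217, y = 0.580
  acetaldehyde: x = 0.306, y = 0.297
  methanol: x = 0.202, y = 0.055
  THF: x = 0.275, y = 0.069

y_methanol = 0.055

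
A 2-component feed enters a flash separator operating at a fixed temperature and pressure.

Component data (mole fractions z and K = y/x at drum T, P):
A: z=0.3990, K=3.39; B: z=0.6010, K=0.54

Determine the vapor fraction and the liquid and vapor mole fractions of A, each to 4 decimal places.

ψ = 0.6159, x_A = 0.1614, y_A = 0.5472

Let ψ = V/F and solve Σ zᵢ(Kᵢ−1)/(1+ψ(Kᵢ−1)) = 0.
Feasibility: ΣzᵢKᵢ = 1.6772, Σzᵢ/Kᵢ = 1.2307 — both > 1, two phases present.
Binary case is linear: z₁(K₁−1)(1+ψ(K₂−1)) + z₂(K₂−1)(1+ψ(K₁−1)) = 0
⇒ ψ = [z₁(K₁−1)+z₂(K₂−1)] / [−(K₁−1)(K₂−1)] = 0.67715/1.09940 = 0.6159
Compositions from xᵢ = zᵢ/(1+ψ(Kᵢ−1)), yᵢ = Kᵢxᵢ:
  A: x = 0.1614, y = 0.5472
  B: x = 0.8386, y = 0.4528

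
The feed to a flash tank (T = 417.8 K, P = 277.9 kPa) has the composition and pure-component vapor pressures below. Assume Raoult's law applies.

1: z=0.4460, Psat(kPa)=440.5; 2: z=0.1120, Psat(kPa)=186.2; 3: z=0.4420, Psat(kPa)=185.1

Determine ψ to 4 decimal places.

Raoult's law: Kᵢ = Pᵢˢᵃᵗ/P = Pᵢˢᵃᵗ/277.9.
  K_1 = 440.5/277.9 = 1.585103, K_2 = 186.2/277.9 = 0.670025, K_3 = 185.1/277.9 = 0.666067
Let ψ = V/F and solve Σ zᵢ(Kᵢ−1)/(1+ψ(Kᵢ−1)) = 0.
Feasibility: ΣzᵢKᵢ = 1.0764, Σzᵢ/Kᵢ = 1.1121 — both > 1, two phases present.
Newton–Raphson from ψ = 0.5:
  ψ = 0.5000: g = -0.01955, g' = -0.1799 → ψ = 0.3913
  ψ = 0.3913: g = 0.00011, g' = -0.1824 → ψ = 0.3920
Converged at ψ = 0.3920.

ψ = 0.3920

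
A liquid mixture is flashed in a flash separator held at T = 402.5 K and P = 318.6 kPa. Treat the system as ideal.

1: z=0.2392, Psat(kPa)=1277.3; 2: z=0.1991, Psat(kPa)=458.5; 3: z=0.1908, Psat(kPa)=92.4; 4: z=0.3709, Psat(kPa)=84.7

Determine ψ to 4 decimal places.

Raoult's law: Kᵢ = Pᵢˢᵃᵗ/P = Pᵢˢᵃᵗ/318.6.
  K_1 = 1277.3/318.6 = 4.009102, K_2 = 458.5/318.6 = 1.439109, K_3 = 92.4/318.6 = 0.290019, K_4 = 84.7/318.6 = 0.265851
Material balance + equilibrium reduce to Σ zᵢ(Kᵢ−1)/(1+ψ(Kᵢ−1)) = 0.
g(0) = ΣzᵢKᵢ − 1 = 0.3994 and g(1) = 1 − Σzᵢ/Kᵢ = -1.2510, so a root lies in (0, 1).
Iterate (Newton) starting at ψ = 0.5:
  ψ = 0.5000: g = -0.28116, g' = -1.1013 → ψ = 0.2447
  ψ = 0.2447: g = -0.00239, g' = -1.1876 → ψ = 0.2427
Converged at ψ = 0.2427.

ψ = 0.2427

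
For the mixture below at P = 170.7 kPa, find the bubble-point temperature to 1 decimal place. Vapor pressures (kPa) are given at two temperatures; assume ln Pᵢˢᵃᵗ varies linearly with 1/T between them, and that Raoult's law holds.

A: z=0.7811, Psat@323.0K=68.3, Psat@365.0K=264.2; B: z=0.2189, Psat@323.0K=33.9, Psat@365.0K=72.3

Bubble-point temperature: ΣzᵢPᵢˢᵃᵗ(T) = P. Interpolate ln Pᵢˢᵃᵗ = aᵢ + bᵢ/T.
  T = 323.0 K: ΣzᵢPᵢˢᵃᵗ = 60.77 kPa
  T = 365.0 K: ΣzᵢPᵢˢᵃᵗ = 222.19 kPa
  T = 344.0 K: ΣzᵢPᵢˢᵃᵗ = 120.44 kPa
  T = 354.5 K: ΣzᵢPᵢˢᵃᵗ = 164.96 kPa
  T = 359.8 K: ΣzᵢPᵢˢᵃᵗ = 192.11 kPa
  T = 357.1 K: ΣzᵢPᵢˢᵃᵗ = 177.85 kPa
Interpolating between 354.5 K and 357.1 K gives T ≈ 355.7 K.

T = 355.7 K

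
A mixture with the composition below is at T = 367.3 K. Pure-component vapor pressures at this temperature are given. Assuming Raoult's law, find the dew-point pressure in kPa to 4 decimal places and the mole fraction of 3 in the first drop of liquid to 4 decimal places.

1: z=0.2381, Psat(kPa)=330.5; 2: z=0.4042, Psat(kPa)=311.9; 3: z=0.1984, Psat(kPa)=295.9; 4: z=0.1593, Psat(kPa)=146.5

Pdew = 264.9554 kPa, x_3 = 0.1777

At the dew point ψ → 1, so Σzᵢ/Kᵢ = 1 with Kᵢ = Pᵢˢᵃᵗ/P ⇒ 1/P = Σzᵢ/Pᵢˢᵃᵗ.
1/P = 0.2381/330.5 + 0.4042/311.9 + 0.1984/295.9 + 0.1593/146.5 = 0.0037742 ⇒ P = 264.9554 kPa
xᵢ = zᵢP/Pᵢˢᵃᵗ ⇒ x_3 = 0.1984·264.9554/295.9 = 0.1777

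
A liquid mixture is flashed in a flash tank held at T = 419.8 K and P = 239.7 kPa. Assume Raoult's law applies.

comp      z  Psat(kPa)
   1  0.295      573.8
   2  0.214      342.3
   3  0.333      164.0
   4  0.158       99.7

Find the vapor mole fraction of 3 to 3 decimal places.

Raoult's law: Kᵢ = Pᵢˢᵃᵗ/P = Pᵢˢᵃᵗ/239.7.
  K_1 = 573.8/239.7 = 2.39383, K_2 = 342.3/239.7 = 1.42804, K_3 = 164.0/239.7 = 0.68419, K_4 = 99.7/239.7 = 0.41594
Rachford–Rice: g(V/F) = Σ zᵢ(Kᵢ−1)/(1+V/F(Kᵢ−1)) = 0.
g(0) = ΣzᵢKᵢ − 1 = 0.305 and g(1) = 1 − Σzᵢ/Kᵢ = -0.140, so a root lies in (0, 1).
Newton iteration, V/F⁰ = 0.32:
  V/F = 0.320: g = 0.1344, g' = -0.427 → V/F = 0.635
  V/F = 0.635: g = 0.0120, g' = -0.374 → V/F = 0.667
Converged at V/F = 0.667.
Compositions from xᵢ = zᵢ/(1+V/F(Kᵢ−1)), yᵢ = Kᵢxᵢ:
  1: x = 0.153, y = 0.366
  2: x = 0.166, y = 0.238
  3: x = 0.422, y = 0.289
  4: x = 0.259, y = 0.108

y_3 = 0.289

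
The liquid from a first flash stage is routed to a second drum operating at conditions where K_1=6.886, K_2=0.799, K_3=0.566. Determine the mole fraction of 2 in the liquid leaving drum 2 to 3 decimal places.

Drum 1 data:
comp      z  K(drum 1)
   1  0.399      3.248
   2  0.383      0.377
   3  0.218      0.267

Drum 1:
Let ψ₁ = V/F and solve Σ zᵢ(Kᵢ−1)/(1+ψ₁(Kᵢ−1)) = 0.
g(0) = ΣzᵢKᵢ − 1 = 0.499 and g(1) = 1 − Σzᵢ/Kᵢ = -0.955, so a root lies in (0, 1).
Iterate (Newton) starting at ψ₁ = 0.5:
  ψ₁ = 0.500: g = -0.1765, g' = -1.052 → ψ₁ = 0.332
  ψ₁ = 0.332: g = 0.0013, g' = -1.102 → ψ₁ = 0.333
Converged at ψ₁ = 0.333.
Drum-1 compositions:
  1: x = 0.228, y = 0.741
  2: x = 0.483, y = 0.182
  3: x = 0.289, y = 0.077
Drum-2 feed = drum-1 liquid: z₂ = (0.2281, 0.4834, 0.2885).
Drum 2:
Material balance + equilibrium reduce to Σ zᵢ(Kᵢ−1)/(1+ψ₂(Kᵢ−1)) = 0.
Check two-phase: ΣzᵢKᵢ = 2.120 > 1 and Σzᵢ/Kᵢ = 1.148 > 1, so g(0) = 1.120 > 0 and g(1) = -0.148 < 0.
Newton iteration, ψ₂⁰ = 0.34:
  ψ₂ = 0.340: g = 0.1961, g' = -0.974 → ψ₂ = 0.541
  ψ₂ = 0.541: g = 0.0480, g' = -0.568 → ψ₂ = 0.626
  ψ₂ = 0.626: g = 0.0036, g' = -0.488 → ψ₂ = 0.633
Converged at ψ₂ = 0.633.
  1: x = 0.048, y = 0.332
  2: x = 0.554, y = 0.443
  3: x = 0.398, y = 0.225

x_2 (drum 2) = 0.554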